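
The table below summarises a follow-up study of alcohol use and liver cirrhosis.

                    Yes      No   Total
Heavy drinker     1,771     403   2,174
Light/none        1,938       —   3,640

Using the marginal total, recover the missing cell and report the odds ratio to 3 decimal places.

3.859

The missing cell is in the unexposed row: 3640 − 1938 = 1702.
So a = 1771, b = 403, c = 1938, d = 1702.
OR = (a·d)/(b·c) = (1771 × 1702) / (403 × 1938) = 3014242 / 781014 = 3.85940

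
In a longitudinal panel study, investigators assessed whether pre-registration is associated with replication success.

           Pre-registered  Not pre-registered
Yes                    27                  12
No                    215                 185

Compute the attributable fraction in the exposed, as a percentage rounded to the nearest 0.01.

45.40

Reading the table with exposure as columns: a = 27 (Pre-registered, case), b = 215 (Pre-registered, non-case), c = 12 (Not pre-registered, case), d = 185.
Risk in exposed = 27/242 = 0.11157; risk in unexposed = 12/197 = 0.06091.
RR = 0.11157/0.06091 = 1.83161
AR% = (RR − 1)/RR × 100 = (1.83161 − 1)/1.83161 × 100 = 45.4033%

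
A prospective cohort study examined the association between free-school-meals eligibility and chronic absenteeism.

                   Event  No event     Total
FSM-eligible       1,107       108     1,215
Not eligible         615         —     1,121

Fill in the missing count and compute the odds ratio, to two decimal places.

The missing cell is in the unexposed row: 1121 − 615 = 506.
So a = 1107, b = 108, c = 615, d = 506.
OR = (a·d)/(b·c) = (1107 × 506) / (108 × 615) = 560142 / 66420 = 8.43333

8.43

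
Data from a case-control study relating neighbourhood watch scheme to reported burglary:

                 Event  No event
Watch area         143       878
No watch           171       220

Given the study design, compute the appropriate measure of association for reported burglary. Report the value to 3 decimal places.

0.210

Cells: a = 143, b = 878, c = 171, d = 220.
This is a case-control study: participants were sampled on outcome status, so risks in the source population cannot be estimated directly — relative risk is not valid here. The odds ratio is the appropriate measure.
OR = (a·d)/(b·c) = (143 × 220) / (878 × 171) = 31460 / 150138 = 0.20954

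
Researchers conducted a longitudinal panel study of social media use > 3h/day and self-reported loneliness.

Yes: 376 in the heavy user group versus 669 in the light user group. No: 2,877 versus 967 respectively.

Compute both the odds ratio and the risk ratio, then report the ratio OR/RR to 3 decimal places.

From the description: a = 376, b = 2877, c = 669, d = 967.
OR = (376·967)/(2877·669) = 363592/1924713 = 0.18891
Risk in exposed = 376/3253 = 0.11559; risk in unexposed = 669/1636 = 0.40892; RR = 0.28266
OR/RR = 0.18891 / 0.28266 = 0.66832
The outcome is not rare, so the OR lies further from 1 than the RR.

0.668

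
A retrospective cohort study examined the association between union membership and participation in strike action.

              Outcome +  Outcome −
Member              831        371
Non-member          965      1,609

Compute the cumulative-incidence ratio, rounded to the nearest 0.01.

Cells: a = 831, b = 371, c = 965, d = 1609.
Risk in exposed = 831/1202 = 0.69135; risk in unexposed = 965/2574 = 0.37490.
RR = 0.69135 / 0.37490 = 1.84407
The risk among the exposed is 1.84 times that among the unexposed.

1.84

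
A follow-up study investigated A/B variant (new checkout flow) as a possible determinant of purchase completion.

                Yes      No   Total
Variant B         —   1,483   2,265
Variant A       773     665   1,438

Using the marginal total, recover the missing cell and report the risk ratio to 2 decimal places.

The missing cell is in the exposed row: 2265 − 1483 = 782.
So a = 782, b = 1483, c = 773, d = 665.
RR = [a/(a+b)] / [c/(c+d)] = (782/2265) / (773/1438) = 0.34525/0.53755 = 0.64227

0.64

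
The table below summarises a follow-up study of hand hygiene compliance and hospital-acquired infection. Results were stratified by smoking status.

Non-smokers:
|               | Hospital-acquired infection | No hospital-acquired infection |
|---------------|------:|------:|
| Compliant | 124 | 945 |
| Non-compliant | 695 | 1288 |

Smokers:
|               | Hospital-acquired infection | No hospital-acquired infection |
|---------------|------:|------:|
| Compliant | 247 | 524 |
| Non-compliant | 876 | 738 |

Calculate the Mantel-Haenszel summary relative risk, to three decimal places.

RR_MH = Σ(aᵢ·n₀ᵢ/nᵢ) / Σ(cᵢ·n₁ᵢ/nᵢ), with n₁ᵢ = aᵢ+bᵢ (exposed), n₀ᵢ = cᵢ+dᵢ (unexposed), nᵢ = n₁ᵢ+n₀ᵢ.
Stratum 1 (Non-smokers): n₁ = 1069, n₀ = 1983, n = 3052; a·n₀/n = 124·1983/3052 = 80.5675; c·n₁/n = 695·1069/3052 = 243.4322
Stratum 2 (Smokers): n₁ = 771, n₀ = 1614, n = 2385; a·n₀/n = 247·1614/2385 = 167.1522; c·n₁/n = 876·771/2385 = 283.1849
RR_MH = (80.5675 + 167.1522) / (243.4322 + 283.1849) = 247.7197 / 526.6171 = 0.47040

0.470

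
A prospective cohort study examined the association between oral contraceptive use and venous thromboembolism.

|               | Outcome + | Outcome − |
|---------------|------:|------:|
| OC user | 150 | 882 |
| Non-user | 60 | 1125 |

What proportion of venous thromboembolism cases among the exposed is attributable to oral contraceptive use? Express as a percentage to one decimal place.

65.2

Cells: a = 150, b = 882, c = 60, d = 1125.
Risk in exposed = 150/1032 = 0.14535; risk in unexposed = 60/1185 = 0.05063.
RR = 0.14535/0.05063 = 2.87064
AR% = (RR − 1)/RR × 100 = (2.87064 − 1)/2.87064 × 100 = 65.1646%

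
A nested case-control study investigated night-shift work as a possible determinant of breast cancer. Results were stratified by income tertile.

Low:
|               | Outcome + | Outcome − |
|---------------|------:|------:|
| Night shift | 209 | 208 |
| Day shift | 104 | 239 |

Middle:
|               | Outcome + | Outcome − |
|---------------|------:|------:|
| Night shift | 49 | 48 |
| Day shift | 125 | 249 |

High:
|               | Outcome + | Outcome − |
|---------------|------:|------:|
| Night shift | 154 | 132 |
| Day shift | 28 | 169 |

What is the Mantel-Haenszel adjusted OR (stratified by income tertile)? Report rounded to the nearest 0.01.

2.98

OR_MH = Σ(aᵢdᵢ/nᵢ) / Σ(bᵢcᵢ/nᵢ), where nᵢ is the stratum total.
Stratum 1 (Low): n = 760; a·d/n = 209·239/760 = 65.7250; b·c/n = 208·104/760 = 28.4632
Stratum 2 (Middle): n = 471; a·d/n = 49·249/471 = 25.9045; b·c/n = 48·125/471 = 12.7389
Stratum 3 (High): n = 483; a·d/n = 154·169/483 = 53.8841; b·c/n = 132·28/483 = 7.6522
OR_MH = (65.7250 + 25.9045 + 53.8841) / (28.4632 + 12.7389 + 7.6522) = 145.5135 / 48.8542 = 2.97853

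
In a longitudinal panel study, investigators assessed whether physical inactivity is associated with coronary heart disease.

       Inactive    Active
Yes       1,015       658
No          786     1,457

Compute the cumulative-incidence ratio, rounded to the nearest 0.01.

Reading the table with exposure as columns: a = 1015 (Inactive, case), b = 786 (Inactive, non-case), c = 658 (Active, case), d = 1457.
Risk in exposed = 1015/1801 = 0.56358; risk in unexposed = 658/2115 = 0.31111.
RR = 0.56358 / 0.31111 = 1.81149
The risk among the exposed is 1.81 times that among the unexposed.

1.81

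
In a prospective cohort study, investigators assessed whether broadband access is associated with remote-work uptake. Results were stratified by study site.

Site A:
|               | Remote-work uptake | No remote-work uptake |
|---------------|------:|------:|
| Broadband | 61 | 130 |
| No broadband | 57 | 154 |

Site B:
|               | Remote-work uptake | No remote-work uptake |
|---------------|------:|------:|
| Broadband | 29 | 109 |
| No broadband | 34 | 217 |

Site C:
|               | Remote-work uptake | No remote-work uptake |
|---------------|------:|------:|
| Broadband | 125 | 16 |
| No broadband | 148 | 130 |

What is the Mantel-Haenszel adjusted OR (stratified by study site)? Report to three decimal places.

OR_MH = Σ(aᵢdᵢ/nᵢ) / Σ(bᵢcᵢ/nᵢ), where nᵢ is the stratum total.
Stratum 1 (Site A): n = 402; a·d/n = 61·154/402 = 23.3682; b·c/n = 130·57/402 = 18.4328
Stratum 2 (Site B): n = 389; a·d/n = 29·217/389 = 16.1774; b·c/n = 109·34/389 = 9.5270
Stratum 3 (Site C): n = 419; a·d/n = 125·130/419 = 38.7828; b·c/n = 16·148/419 = 5.6516
OR_MH = (23.3682 + 16.1774 + 38.7828) / (18.4328 + 9.5270 + 5.6516) = 78.3284 / 33.6114 = 2.33041

2.330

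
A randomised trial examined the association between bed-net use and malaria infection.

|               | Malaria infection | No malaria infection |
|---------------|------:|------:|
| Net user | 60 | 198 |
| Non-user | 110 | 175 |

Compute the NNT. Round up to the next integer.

Risk in treated group = 60/258 = 0.23256; risk in control = 110/285 = 0.38596.
Absolute risk reduction = 0.38596 − 0.23256 = 0.15341
NNT = 1 / ARR = 1 / 0.15341 = 6.519 → round up → 7

7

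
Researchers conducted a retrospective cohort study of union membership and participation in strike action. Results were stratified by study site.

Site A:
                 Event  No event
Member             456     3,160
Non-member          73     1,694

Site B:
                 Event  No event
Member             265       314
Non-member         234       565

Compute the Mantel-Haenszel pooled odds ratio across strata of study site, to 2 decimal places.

2.62

OR_MH = Σ(aᵢdᵢ/nᵢ) / Σ(bᵢcᵢ/nᵢ), where nᵢ is the stratum total.
Stratum 1 (Site A): n = 5383; a·d/n = 456·1694/5383 = 143.5007; b·c/n = 3160·73/5383 = 42.8534
Stratum 2 (Site B): n = 1378; a·d/n = 265·565/1378 = 108.6538; b·c/n = 314·234/1378 = 53.3208
OR_MH = (143.5007 + 108.6538) / (42.8534 + 53.3208) = 252.1545 / 96.1742 = 2.62185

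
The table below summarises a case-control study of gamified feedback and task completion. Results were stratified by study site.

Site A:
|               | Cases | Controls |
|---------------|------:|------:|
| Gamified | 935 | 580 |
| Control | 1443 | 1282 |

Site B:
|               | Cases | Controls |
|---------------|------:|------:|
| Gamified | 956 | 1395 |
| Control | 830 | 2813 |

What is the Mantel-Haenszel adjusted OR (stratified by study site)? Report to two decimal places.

OR_MH = Σ(aᵢdᵢ/nᵢ) / Σ(bᵢcᵢ/nᵢ), where nᵢ is the stratum total.
Stratum 1 (Site A): n = 4240; a·d/n = 935·1282/4240 = 282.7052; b·c/n = 580·1443/4240 = 197.3915
Stratum 2 (Site B): n = 5994; a·d/n = 956·2813/5994 = 448.6533; b·c/n = 1395·830/5994 = 193.1682
OR_MH = (282.7052 + 448.6533) / (197.3915 + 193.1682) = 731.3585 / 390.5597 = 1.87259

1.87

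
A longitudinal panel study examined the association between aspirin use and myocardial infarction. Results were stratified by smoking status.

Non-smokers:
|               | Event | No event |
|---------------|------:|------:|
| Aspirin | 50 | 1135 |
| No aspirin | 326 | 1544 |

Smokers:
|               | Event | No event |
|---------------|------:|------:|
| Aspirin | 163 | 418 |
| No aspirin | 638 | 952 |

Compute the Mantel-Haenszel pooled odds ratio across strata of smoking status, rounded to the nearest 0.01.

0.40

OR_MH = Σ(aᵢdᵢ/nᵢ) / Σ(bᵢcᵢ/nᵢ), where nᵢ is the stratum total.
Stratum 1 (Non-smokers): n = 3055; a·d/n = 50·1544/3055 = 25.2700; b·c/n = 1135·326/3055 = 121.1162
Stratum 2 (Smokers): n = 2171; a·d/n = 163·952/2171 = 71.4767; b·c/n = 418·638/2171 = 122.8392
OR_MH = (25.2700 + 71.4767) / (121.1162 + 122.8392) = 96.7468 / 243.9554 = 0.39658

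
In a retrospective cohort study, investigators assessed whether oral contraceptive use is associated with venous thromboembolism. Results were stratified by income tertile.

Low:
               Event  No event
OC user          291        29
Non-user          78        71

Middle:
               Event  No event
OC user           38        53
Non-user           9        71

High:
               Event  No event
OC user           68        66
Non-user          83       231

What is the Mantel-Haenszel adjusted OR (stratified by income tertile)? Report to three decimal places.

OR_MH = Σ(aᵢdᵢ/nᵢ) / Σ(bᵢcᵢ/nᵢ), where nᵢ is the stratum total.
Stratum 1 (Low): n = 469; a·d/n = 291·71/469 = 44.0533; b·c/n = 29·78/469 = 4.8230
Stratum 2 (Middle): n = 171; a·d/n = 38·71/171 = 15.7778; b·c/n = 53·9/171 = 2.7895
Stratum 3 (High): n = 448; a·d/n = 68·231/448 = 35.0625; b·c/n = 66·83/448 = 12.2277
OR_MH = (44.0533 + 15.7778 + 35.0625) / (4.8230 + 2.7895 + 12.2277) = 94.8936 / 19.8402 = 4.78290

4.783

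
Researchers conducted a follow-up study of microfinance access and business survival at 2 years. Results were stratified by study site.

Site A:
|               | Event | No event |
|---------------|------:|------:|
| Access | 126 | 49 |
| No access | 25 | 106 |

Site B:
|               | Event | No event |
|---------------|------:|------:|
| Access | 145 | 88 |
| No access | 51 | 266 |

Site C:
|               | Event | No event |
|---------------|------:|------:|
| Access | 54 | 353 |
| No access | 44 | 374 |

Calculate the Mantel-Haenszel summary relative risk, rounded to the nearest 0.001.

RR_MH = Σ(aᵢ·n₀ᵢ/nᵢ) / Σ(cᵢ·n₁ᵢ/nᵢ), with n₁ᵢ = aᵢ+bᵢ (exposed), n₀ᵢ = cᵢ+dᵢ (unexposed), nᵢ = n₁ᵢ+n₀ᵢ.
Stratum 1 (Site A): n₁ = 175, n₀ = 131, n = 306; a·n₀/n = 126·131/306 = 53.9412; c·n₁/n = 25·175/306 = 14.2974
Stratum 2 (Site B): n₁ = 233, n₀ = 317, n = 550; a·n₀/n = 145·317/550 = 83.5727; c·n₁/n = 51·233/550 = 21.6055
Stratum 3 (Site C): n₁ = 407, n₀ = 418, n = 825; a·n₀/n = 54·418/825 = 27.3600; c·n₁/n = 44·407/825 = 21.7067
RR_MH = (53.9412 + 83.5727 + 27.3600) / (14.2974 + 21.6055 + 21.7067) = 164.8739 / 57.6095 = 2.86192

2.862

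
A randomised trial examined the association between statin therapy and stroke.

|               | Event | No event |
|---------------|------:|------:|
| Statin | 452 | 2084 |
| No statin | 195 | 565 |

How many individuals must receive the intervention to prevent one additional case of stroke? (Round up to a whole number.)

13

Risk in treated group = 452/2536 = 0.17823; risk in control = 195/760 = 0.25658.
Absolute risk reduction = 0.25658 − 0.17823 = 0.07835
NNT = 1 / ARR = 1 / 0.07835 = 12.764 → round up → 13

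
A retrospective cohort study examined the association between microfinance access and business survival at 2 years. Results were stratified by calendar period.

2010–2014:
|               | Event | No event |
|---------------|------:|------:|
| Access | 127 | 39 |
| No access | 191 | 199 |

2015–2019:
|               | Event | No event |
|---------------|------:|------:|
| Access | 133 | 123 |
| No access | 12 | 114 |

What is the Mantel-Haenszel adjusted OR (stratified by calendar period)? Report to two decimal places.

4.93

OR_MH = Σ(aᵢdᵢ/nᵢ) / Σ(bᵢcᵢ/nᵢ), where nᵢ is the stratum total.
Stratum 1 (2010–2014): n = 556; a·d/n = 127·199/556 = 45.4550; b·c/n = 39·191/556 = 13.3975
Stratum 2 (2015–2019): n = 382; a·d/n = 133·114/382 = 39.6911; b·c/n = 123·12/382 = 3.8639
OR_MH = (45.4550 + 39.6911) / (13.3975 + 3.8639) = 85.1461 / 17.2614 = 4.93276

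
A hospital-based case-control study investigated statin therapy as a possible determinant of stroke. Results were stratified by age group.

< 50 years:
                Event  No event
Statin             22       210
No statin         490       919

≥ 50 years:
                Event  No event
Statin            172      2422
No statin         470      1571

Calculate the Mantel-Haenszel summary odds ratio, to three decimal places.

0.229

OR_MH = Σ(aᵢdᵢ/nᵢ) / Σ(bᵢcᵢ/nᵢ), where nᵢ is the stratum total.
Stratum 1 (< 50 years): n = 1641; a·d/n = 22·919/1641 = 12.3205; b·c/n = 210·490/1641 = 62.7057
Stratum 2 (≥ 50 years): n = 4635; a·d/n = 172·1571/4635 = 58.2982; b·c/n = 2422·470/4635 = 245.5965
OR_MH = (12.3205 + 58.2982) / (62.7057 + 245.5965) = 70.6187 / 308.3022 = 0.22906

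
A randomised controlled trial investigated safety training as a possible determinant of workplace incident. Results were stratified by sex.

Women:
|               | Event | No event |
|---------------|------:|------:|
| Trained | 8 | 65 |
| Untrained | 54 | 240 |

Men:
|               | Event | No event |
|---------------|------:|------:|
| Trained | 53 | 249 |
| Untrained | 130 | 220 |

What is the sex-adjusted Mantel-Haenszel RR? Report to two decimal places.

0.49

RR_MH = Σ(aᵢ·n₀ᵢ/nᵢ) / Σ(cᵢ·n₁ᵢ/nᵢ), with n₁ᵢ = aᵢ+bᵢ (exposed), n₀ᵢ = cᵢ+dᵢ (unexposed), nᵢ = n₁ᵢ+n₀ᵢ.
Stratum 1 (Women): n₁ = 73, n₀ = 294, n = 367; a·n₀/n = 8·294/367 = 6.4087; c·n₁/n = 54·73/367 = 10.7411
Stratum 2 (Men): n₁ = 302, n₀ = 350, n = 652; a·n₀/n = 53·350/652 = 28.4509; c·n₁/n = 130·302/652 = 60.2147
RR_MH = (6.4087 + 28.4509) / (10.7411 + 60.2147) = 34.8596 / 70.9559 = 0.49129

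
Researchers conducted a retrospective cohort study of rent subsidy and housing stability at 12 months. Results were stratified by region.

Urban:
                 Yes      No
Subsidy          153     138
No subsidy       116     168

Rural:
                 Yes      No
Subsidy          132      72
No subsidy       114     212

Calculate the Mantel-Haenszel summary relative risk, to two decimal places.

1.53

RR_MH = Σ(aᵢ·n₀ᵢ/nᵢ) / Σ(cᵢ·n₁ᵢ/nᵢ), with n₁ᵢ = aᵢ+bᵢ (exposed), n₀ᵢ = cᵢ+dᵢ (unexposed), nᵢ = n₁ᵢ+n₀ᵢ.
Stratum 1 (Urban): n₁ = 291, n₀ = 284, n = 575; a·n₀/n = 153·284/575 = 75.5687; c·n₁/n = 116·291/575 = 58.7061
Stratum 2 (Rural): n₁ = 204, n₀ = 326, n = 530; a·n₀/n = 132·326/530 = 81.1925; c·n₁/n = 114·204/530 = 43.8792
RR_MH = (75.5687 + 81.1925) / (58.7061 + 43.8792) = 156.7611 / 102.5853 = 1.52810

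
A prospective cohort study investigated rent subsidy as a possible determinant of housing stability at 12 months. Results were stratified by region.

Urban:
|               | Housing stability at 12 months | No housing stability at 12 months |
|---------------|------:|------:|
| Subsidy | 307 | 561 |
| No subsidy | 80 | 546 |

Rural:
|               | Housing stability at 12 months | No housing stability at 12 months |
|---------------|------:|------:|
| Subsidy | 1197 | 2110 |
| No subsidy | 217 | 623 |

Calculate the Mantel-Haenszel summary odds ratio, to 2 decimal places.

OR_MH = Σ(aᵢdᵢ/nᵢ) / Σ(bᵢcᵢ/nᵢ), where nᵢ is the stratum total.
Stratum 1 (Urban): n = 1494; a·d/n = 307·546/1494 = 112.1968; b·c/n = 561·80/1494 = 30.0402
Stratum 2 (Rural): n = 4147; a·d/n = 1197·623/4147 = 179.8242; b·c/n = 2110·217/4147 = 110.4099
OR_MH = (112.1968 + 179.8242) / (30.0402 + 110.4099) = 292.0210 / 140.4501 = 2.07918

2.08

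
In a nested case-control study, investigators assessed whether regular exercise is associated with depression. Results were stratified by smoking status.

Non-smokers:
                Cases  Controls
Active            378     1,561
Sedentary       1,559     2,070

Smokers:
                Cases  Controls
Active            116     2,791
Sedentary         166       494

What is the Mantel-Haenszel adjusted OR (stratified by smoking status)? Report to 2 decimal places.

OR_MH = Σ(aᵢdᵢ/nᵢ) / Σ(bᵢcᵢ/nᵢ), where nᵢ is the stratum total.
Stratum 1 (Non-smokers): n = 5568; a·d/n = 378·2070/5568 = 140.5280; b·c/n = 1561·1559/5568 = 437.0688
Stratum 2 (Smokers): n = 3567; a·d/n = 116·494/3567 = 16.0650; b·c/n = 2791·166/3567 = 129.8867
OR_MH = (140.5280 + 16.0650) / (437.0688 + 129.8867) = 156.5931 / 566.9555 = 0.27620

0.28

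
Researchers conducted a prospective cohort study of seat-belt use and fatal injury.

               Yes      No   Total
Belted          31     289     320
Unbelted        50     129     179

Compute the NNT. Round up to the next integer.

6

Risk in treated group = 31/320 = 0.09688; risk in control = 50/179 = 0.27933.
Absolute risk reduction = 0.27933 − 0.09688 = 0.18245
NNT = 1 / ARR = 1 / 0.18245 = 5.481 → round up → 6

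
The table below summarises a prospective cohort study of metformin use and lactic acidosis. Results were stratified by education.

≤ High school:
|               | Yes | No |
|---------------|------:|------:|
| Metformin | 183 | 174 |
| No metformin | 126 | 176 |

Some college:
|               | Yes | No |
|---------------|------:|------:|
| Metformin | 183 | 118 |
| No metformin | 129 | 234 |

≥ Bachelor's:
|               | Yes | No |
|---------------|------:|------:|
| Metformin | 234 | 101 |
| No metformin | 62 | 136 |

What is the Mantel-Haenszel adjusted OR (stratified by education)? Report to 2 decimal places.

2.55

OR_MH = Σ(aᵢdᵢ/nᵢ) / Σ(bᵢcᵢ/nᵢ), where nᵢ is the stratum total.
Stratum 1 (≤ High school): n = 659; a·d/n = 183·176/659 = 48.8741; b·c/n = 174·126/659 = 33.2686
Stratum 2 (Some college): n = 664; a·d/n = 183·234/664 = 64.4910; b·c/n = 118·129/664 = 22.9247
Stratum 3 (≥ Bachelor's): n = 533; a·d/n = 234·136/533 = 59.7073; b·c/n = 101·62/533 = 11.7486
OR_MH = (48.8741 + 64.4910 + 59.7073) / (33.2686 + 22.9247 + 11.7486) = 173.0723 / 67.9419 = 2.54736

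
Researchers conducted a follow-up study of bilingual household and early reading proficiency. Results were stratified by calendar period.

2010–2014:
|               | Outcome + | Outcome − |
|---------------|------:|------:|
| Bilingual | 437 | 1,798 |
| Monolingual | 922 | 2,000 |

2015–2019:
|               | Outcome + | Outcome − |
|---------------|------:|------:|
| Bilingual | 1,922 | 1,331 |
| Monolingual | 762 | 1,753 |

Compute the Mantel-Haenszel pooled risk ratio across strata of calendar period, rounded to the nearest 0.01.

1.31

RR_MH = Σ(aᵢ·n₀ᵢ/nᵢ) / Σ(cᵢ·n₁ᵢ/nᵢ), with n₁ᵢ = aᵢ+bᵢ (exposed), n₀ᵢ = cᵢ+dᵢ (unexposed), nᵢ = n₁ᵢ+n₀ᵢ.
Stratum 1 (2010–2014): n₁ = 2235, n₀ = 2922, n = 5157; a·n₀/n = 437·2922/5157 = 247.6079; c·n₁/n = 922·2235/5157 = 399.5870
Stratum 2 (2015–2019): n₁ = 3253, n₀ = 2515, n = 5768; a·n₀/n = 1922·2515/5768 = 838.0426; c·n₁/n = 762·3253/5768 = 429.7479
RR_MH = (247.6079 + 838.0426) / (399.5870 + 429.7479) = 1085.6506 / 829.3349 = 1.30906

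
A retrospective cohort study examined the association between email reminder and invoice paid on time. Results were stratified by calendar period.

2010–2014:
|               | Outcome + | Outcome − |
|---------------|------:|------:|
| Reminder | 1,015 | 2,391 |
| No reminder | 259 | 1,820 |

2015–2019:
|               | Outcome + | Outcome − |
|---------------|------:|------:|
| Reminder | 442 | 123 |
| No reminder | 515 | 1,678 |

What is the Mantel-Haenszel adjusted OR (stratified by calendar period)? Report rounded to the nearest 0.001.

4.458

OR_MH = Σ(aᵢdᵢ/nᵢ) / Σ(bᵢcᵢ/nᵢ), where nᵢ is the stratum total.
Stratum 1 (2010–2014): n = 5485; a·d/n = 1015·1820/5485 = 336.7912; b·c/n = 2391·259/5485 = 112.9023
Stratum 2 (2015–2019): n = 2758; a·d/n = 442·1678/2758 = 268.9181; b·c/n = 123·515/2758 = 22.9677
OR_MH = (336.7912 + 268.9181) / (112.9023 + 22.9677) = 605.7093 / 135.8700 = 4.45801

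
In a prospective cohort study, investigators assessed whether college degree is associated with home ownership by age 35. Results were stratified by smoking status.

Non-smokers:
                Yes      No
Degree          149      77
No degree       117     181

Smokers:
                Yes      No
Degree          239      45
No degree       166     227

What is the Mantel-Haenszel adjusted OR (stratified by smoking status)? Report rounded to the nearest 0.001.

OR_MH = Σ(aᵢdᵢ/nᵢ) / Σ(bᵢcᵢ/nᵢ), where nᵢ is the stratum total.
Stratum 1 (Non-smokers): n = 524; a·d/n = 149·181/524 = 51.4676; b·c/n = 77·117/524 = 17.1927
Stratum 2 (Smokers): n = 677; a·d/n = 239·227/677 = 80.1374; b·c/n = 45·166/677 = 11.0340
OR_MH = (51.4676 + 80.1374) / (17.1927 + 11.0340) = 131.6049 / 28.2267 = 4.66242

4.662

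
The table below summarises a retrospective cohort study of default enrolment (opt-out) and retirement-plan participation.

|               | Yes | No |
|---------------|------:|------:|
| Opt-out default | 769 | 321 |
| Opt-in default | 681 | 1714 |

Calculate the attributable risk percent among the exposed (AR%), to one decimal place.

59.7

Cells: a = 769, b = 321, c = 681, d = 1714.
Risk in exposed = 769/1090 = 0.70550; risk in unexposed = 681/2395 = 0.28434.
RR = 0.70550/0.28434 = 2.48118
AR% = (RR − 1)/RR × 100 = (2.48118 − 1)/2.48118 × 100 = 59.6966%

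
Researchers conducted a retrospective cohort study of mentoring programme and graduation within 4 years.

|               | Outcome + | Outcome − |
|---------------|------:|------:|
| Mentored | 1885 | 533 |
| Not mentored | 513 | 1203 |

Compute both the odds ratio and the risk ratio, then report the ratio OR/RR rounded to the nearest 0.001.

3.180

Cells: a = 1885, b = 533, c = 513, d = 1203.
OR = (1885·1203)/(533·513) = 2267655/273429 = 8.29340
Risk in exposed = 1885/2418 = 0.77957; risk in unexposed = 513/1716 = 0.29895; RR = 2.60768
OR/RR = 8.29340 / 2.60768 = 3.18037
The outcome is not rare, so the OR lies further from 1 than the RR.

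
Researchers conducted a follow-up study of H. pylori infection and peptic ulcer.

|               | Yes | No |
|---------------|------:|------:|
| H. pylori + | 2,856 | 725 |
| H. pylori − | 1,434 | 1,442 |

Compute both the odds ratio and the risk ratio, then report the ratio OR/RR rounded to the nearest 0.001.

2.477

Cells: a = 2856, b = 725, c = 1434, d = 1442.
OR = (2856·1442)/(725·1434) = 4118352/1039650 = 3.96129
Risk in exposed = 2856/3581 = 0.79754; risk in unexposed = 1434/2876 = 0.49861; RR = 1.59953
OR/RR = 3.96129 / 1.59953 = 2.47652
The outcome is not rare, so the OR lies further from 1 than the RR.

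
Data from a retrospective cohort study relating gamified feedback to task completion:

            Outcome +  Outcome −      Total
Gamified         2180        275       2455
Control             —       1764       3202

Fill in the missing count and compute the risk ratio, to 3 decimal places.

The missing cell is in the unexposed row: 3202 − 1764 = 1438.
So a = 2180, b = 275, c = 1438, d = 1764.
RR = [a/(a+b)] / [c/(c+d)] = (2180/2455) / (1438/3202) = 0.88798/0.44909 = 1.97728

1.977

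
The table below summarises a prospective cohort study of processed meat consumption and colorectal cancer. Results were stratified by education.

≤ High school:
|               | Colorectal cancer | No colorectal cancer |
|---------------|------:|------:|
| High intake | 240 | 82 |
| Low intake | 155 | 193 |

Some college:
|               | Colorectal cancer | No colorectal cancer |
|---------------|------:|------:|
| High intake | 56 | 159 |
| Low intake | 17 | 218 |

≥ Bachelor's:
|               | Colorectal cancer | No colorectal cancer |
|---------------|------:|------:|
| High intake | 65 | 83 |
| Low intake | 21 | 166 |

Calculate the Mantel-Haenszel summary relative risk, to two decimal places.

2.07

RR_MH = Σ(aᵢ·n₀ᵢ/nᵢ) / Σ(cᵢ·n₁ᵢ/nᵢ), with n₁ᵢ = aᵢ+bᵢ (exposed), n₀ᵢ = cᵢ+dᵢ (unexposed), nᵢ = n₁ᵢ+n₀ᵢ.
Stratum 1 (≤ High school): n₁ = 322, n₀ = 348, n = 670; a·n₀/n = 240·348/670 = 124.6567; c·n₁/n = 155·322/670 = 74.4925
Stratum 2 (Some college): n₁ = 215, n₀ = 235, n = 450; a·n₀/n = 56·235/450 = 29.2444; c·n₁/n = 17·215/450 = 8.1222
Stratum 3 (≥ Bachelor's): n₁ = 148, n₀ = 187, n = 335; a·n₀/n = 65·187/335 = 36.2836; c·n₁/n = 21·148/335 = 9.2776
RR_MH = (124.6567 + 29.2444 + 36.2836) / (74.4925 + 8.1222 + 9.2776) = 190.1847 / 91.8924 = 2.06965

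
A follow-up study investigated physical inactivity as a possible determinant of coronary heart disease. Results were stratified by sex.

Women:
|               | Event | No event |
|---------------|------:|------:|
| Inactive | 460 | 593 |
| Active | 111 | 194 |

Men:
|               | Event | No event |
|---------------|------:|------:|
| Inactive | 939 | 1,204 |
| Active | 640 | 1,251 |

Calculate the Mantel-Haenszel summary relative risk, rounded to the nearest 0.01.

1.28

RR_MH = Σ(aᵢ·n₀ᵢ/nᵢ) / Σ(cᵢ·n₁ᵢ/nᵢ), with n₁ᵢ = aᵢ+bᵢ (exposed), n₀ᵢ = cᵢ+dᵢ (unexposed), nᵢ = n₁ᵢ+n₀ᵢ.
Stratum 1 (Women): n₁ = 1053, n₀ = 305, n = 1358; a·n₀/n = 460·305/1358 = 103.3137; c·n₁/n = 111·1053/1358 = 86.0700
Stratum 2 (Men): n₁ = 2143, n₀ = 1891, n = 4034; a·n₀/n = 939·1891/4034 = 440.1708; c·n₁/n = 640·2143/4034 = 339.9901
RR_MH = (103.3137 + 440.1708) / (86.0700 + 339.9901) = 543.4845 / 426.0600 = 1.27561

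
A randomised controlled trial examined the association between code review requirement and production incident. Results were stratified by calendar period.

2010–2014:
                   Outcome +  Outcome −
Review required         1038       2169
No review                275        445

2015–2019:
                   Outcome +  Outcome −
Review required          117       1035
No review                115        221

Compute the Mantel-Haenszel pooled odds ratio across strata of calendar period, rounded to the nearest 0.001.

OR_MH = Σ(aᵢdᵢ/nᵢ) / Σ(bᵢcᵢ/nᵢ), where nᵢ is the stratum total.
Stratum 1 (2010–2014): n = 3927; a·d/n = 1038·445/3927 = 117.6241; b·c/n = 2169·275/3927 = 151.8908
Stratum 2 (2015–2019): n = 1488; a·d/n = 117·221/1488 = 17.3770; b·c/n = 1035·115/1488 = 79.9899
OR_MH = (117.6241 + 17.3770) / (151.8908 + 79.9899) = 135.0012 / 231.8807 = 0.58220

0.582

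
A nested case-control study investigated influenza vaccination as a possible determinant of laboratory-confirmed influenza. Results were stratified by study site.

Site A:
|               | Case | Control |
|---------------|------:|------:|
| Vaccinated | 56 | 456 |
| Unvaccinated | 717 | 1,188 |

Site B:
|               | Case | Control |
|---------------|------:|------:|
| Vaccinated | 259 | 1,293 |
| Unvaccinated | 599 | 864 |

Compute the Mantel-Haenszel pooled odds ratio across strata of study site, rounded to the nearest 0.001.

0.259

OR_MH = Σ(aᵢdᵢ/nᵢ) / Σ(bᵢcᵢ/nᵢ), where nᵢ is the stratum total.
Stratum 1 (Site A): n = 2417; a·d/n = 56·1188/2417 = 27.5250; b·c/n = 456·717/2417 = 135.2718
Stratum 2 (Site B): n = 3015; a·d/n = 259·864/3015 = 74.2209; b·c/n = 1293·599/3015 = 256.8846
OR_MH = (27.5250 + 74.2209) / (135.2718 + 256.8846) = 101.7459 / 392.1564 = 0.25945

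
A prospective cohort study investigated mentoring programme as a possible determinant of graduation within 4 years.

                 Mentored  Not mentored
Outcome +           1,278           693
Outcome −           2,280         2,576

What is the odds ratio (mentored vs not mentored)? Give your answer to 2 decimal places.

Reading the table with exposure as columns: a = 1278 (Mentored, case), b = 2280 (Mentored, non-case), c = 693 (Not mentored, case), d = 2576.
OR = (a·d)/(b·c) = (1278 × 2576) / (2280 × 693) = 3292128 / 1580040 = 2.08357
The odds of graduation within 4 years are about 2.08 times as high in the mentored group.

2.08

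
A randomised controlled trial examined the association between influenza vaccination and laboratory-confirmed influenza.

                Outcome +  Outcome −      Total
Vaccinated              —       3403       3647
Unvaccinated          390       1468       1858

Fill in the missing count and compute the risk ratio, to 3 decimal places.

The missing cell is in the exposed row: 3647 − 3403 = 244.
So a = 244, b = 3403, c = 390, d = 1468.
RR = [a/(a+b)] / [c/(c+d)] = (244/3647) / (390/1858) = 0.06690/0.20990 = 0.31874

0.319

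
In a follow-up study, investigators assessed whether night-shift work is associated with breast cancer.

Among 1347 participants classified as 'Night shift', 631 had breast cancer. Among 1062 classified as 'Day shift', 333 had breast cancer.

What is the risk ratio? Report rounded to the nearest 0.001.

From the description: a = 631, b = 716, c = 333, d = 729.
Risk in exposed = 631/1347 = 0.46845; risk in unexposed = 333/1062 = 0.31356.
RR = 0.46845 / 0.31356 = 1.49397
The risk among the exposed is 1.49 times that among the unexposed.

1.494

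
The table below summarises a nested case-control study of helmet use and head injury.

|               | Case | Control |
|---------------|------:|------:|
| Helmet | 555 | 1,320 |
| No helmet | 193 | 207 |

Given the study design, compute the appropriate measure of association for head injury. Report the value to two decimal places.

Cells: a = 555, b = 1320, c = 193, d = 207.
This is a nested case-control study: participants were sampled on outcome status, so risks in the source population cannot be estimated directly — relative risk is not valid here. The odds ratio is the appropriate measure.
OR = (a·d)/(b·c) = (555 × 207) / (1320 × 193) = 114885 / 254760 = 0.45095

0.45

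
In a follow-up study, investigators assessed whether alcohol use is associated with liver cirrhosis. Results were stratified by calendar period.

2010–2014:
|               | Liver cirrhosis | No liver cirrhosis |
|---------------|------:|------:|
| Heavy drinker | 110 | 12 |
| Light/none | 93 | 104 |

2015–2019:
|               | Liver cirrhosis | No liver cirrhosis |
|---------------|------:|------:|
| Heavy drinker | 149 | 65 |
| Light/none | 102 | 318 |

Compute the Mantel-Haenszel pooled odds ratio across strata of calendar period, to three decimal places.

OR_MH = Σ(aᵢdᵢ/nᵢ) / Σ(bᵢcᵢ/nᵢ), where nᵢ is the stratum total.
Stratum 1 (2010–2014): n = 319; a·d/n = 110·104/319 = 35.8621; b·c/n = 12·93/319 = 3.4984
Stratum 2 (2015–2019): n = 634; a·d/n = 149·318/634 = 74.7350; b·c/n = 65·102/634 = 10.4574
OR_MH = (35.8621 + 74.7350) / (3.4984 + 10.4574) = 110.5971 / 13.9558 = 7.92479

7.925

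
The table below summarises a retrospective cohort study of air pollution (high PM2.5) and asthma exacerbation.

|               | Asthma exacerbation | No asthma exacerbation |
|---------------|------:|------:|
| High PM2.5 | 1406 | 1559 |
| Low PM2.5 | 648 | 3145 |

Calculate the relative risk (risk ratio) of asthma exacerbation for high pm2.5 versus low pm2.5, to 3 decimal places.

2.776

Cells: a = 1406, b = 1559, c = 648, d = 3145.
Risk in exposed = 1406/2965 = 0.47420; risk in unexposed = 648/3793 = 0.17084.
RR = 0.47420 / 0.17084 = 2.77567
The risk among the exposed is 2.78 times that among the unexposed.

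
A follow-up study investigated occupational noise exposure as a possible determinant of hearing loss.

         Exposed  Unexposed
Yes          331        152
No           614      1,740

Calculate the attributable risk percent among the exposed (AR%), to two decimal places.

77.06

Reading the table with exposure as columns: a = 331 (Exposed, case), b = 614 (Exposed, non-case), c = 152 (Unexposed, case), d = 1740.
Risk in exposed = 331/945 = 0.35026; risk in unexposed = 152/1892 = 0.08034.
RR = 0.35026/0.08034 = 4.35987
AR% = (RR − 1)/RR × 100 = (4.35987 − 1)/4.35987 × 100 = 77.0635%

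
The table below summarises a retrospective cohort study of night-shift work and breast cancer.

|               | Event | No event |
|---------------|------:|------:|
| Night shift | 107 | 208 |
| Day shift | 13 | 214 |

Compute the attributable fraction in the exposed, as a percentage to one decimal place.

Cells: a = 107, b = 208, c = 13, d = 214.
Risk in exposed = 107/315 = 0.33968; risk in unexposed = 13/227 = 0.05727.
RR = 0.33968/0.05727 = 5.93138
AR% = (RR − 1)/RR × 100 = (5.93138 − 1)/5.93138 × 100 = 83.1405%

83.1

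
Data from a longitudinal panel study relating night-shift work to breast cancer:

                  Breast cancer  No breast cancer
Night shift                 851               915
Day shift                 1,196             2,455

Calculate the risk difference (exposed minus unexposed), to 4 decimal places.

0.1543

Cells: a = 851, b = 915, c = 1196, d = 2455.
Risk in exposed = 851/1766 = 0.481880; risk in unexposed = 1196/3651 = 0.327581.
Risk difference = 0.481880 − 0.327581 = 0.154298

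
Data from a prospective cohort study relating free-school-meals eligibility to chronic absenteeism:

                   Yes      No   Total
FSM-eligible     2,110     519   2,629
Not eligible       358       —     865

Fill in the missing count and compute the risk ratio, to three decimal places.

1.939

The missing cell is in the unexposed row: 865 − 358 = 507.
So a = 2110, b = 519, c = 358, d = 507.
RR = [a/(a+b)] / [c/(c+d)] = (2110/2629) / (358/865) = 0.80259/0.41387 = 1.93921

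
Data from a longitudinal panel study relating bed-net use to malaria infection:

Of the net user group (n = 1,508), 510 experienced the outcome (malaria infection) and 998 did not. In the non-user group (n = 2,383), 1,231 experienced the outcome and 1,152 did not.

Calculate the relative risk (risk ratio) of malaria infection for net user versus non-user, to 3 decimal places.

0.655

From the description: a = 510, b = 998, c = 1231, d = 1152.
Risk in exposed = 510/1508 = 0.33820; risk in unexposed = 1231/2383 = 0.51658.
RR = 0.33820 / 0.51658 = 0.65469
The risk is 35% lower among the exposed than among the unexposed.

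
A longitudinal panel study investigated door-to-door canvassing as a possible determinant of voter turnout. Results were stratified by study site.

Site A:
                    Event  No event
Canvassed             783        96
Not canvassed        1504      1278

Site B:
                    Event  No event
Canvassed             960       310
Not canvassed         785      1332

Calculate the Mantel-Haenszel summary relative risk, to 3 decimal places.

1.823

RR_MH = Σ(aᵢ·n₀ᵢ/nᵢ) / Σ(cᵢ·n₁ᵢ/nᵢ), with n₁ᵢ = aᵢ+bᵢ (exposed), n₀ᵢ = cᵢ+dᵢ (unexposed), nᵢ = n₁ᵢ+n₀ᵢ.
Stratum 1 (Site A): n₁ = 879, n₀ = 2782, n = 3661; a·n₀/n = 783·2782/3661 = 595.0030; c·n₁/n = 1504·879/3661 = 361.1079
Stratum 2 (Site B): n₁ = 1270, n₀ = 2117, n = 3387; a·n₀/n = 960·2117/3387 = 600.0354; c·n₁/n = 785·1270/3387 = 294.3460
RR_MH = (595.0030 + 600.0354) / (361.1079 + 294.3460) = 1195.0384 / 655.4539 = 1.82322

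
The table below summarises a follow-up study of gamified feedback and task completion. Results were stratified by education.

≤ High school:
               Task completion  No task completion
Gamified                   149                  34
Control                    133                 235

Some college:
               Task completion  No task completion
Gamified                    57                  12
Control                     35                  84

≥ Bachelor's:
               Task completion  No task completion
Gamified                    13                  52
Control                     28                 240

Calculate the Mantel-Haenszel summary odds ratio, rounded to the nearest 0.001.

OR_MH = Σ(aᵢdᵢ/nᵢ) / Σ(bᵢcᵢ/nᵢ), where nᵢ is the stratum total.
Stratum 1 (≤ High school): n = 551; a·d/n = 149·235/551 = 63.5481; b·c/n = 34·133/551 = 8.2069
Stratum 2 (Some college): n = 188; a·d/n = 57·84/188 = 25.4681; b·c/n = 12·35/188 = 2.2340
Stratum 3 (≥ Bachelor's): n = 333; a·d/n = 13·240/333 = 9.3694; b·c/n = 52·28/333 = 4.3724
OR_MH = (63.5481 + 25.4681 + 9.3694) / (8.2069 + 2.2340 + 4.3724) = 98.3855 / 14.8133 = 6.64170

6.642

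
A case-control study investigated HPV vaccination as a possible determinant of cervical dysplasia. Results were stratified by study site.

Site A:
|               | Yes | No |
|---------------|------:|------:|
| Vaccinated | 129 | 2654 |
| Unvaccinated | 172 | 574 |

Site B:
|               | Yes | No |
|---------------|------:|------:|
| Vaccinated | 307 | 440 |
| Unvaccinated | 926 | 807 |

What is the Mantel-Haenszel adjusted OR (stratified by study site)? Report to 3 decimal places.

OR_MH = Σ(aᵢdᵢ/nᵢ) / Σ(bᵢcᵢ/nᵢ), where nᵢ is the stratum total.
Stratum 1 (Site A): n = 3529; a·d/n = 129·574/3529 = 20.9821; b·c/n = 2654·172/3529 = 129.3534
Stratum 2 (Site B): n = 2480; a·d/n = 307·807/2480 = 99.8988; b·c/n = 440·926/2480 = 164.2903
OR_MH = (20.9821 + 99.8988) / (129.3534 + 164.2903) = 120.8809 / 293.6437 = 0.41166

0.412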